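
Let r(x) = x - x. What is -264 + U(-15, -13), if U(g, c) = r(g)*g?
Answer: -264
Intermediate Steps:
r(x) = 0
U(g, c) = 0 (U(g, c) = 0*g = 0)
-264 + U(-15, -13) = -264 + 0 = -264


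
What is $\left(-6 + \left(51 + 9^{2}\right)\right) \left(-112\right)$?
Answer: $-14112$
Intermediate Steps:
$\left(-6 + \left(51 + 9^{2}\right)\right) \left(-112\right) = \left(-6 + \left(51 + 81\right)\right) \left(-112\right) = \left(-6 + 132\right) \left(-112\right) = 126 \left(-112\right) = -14112$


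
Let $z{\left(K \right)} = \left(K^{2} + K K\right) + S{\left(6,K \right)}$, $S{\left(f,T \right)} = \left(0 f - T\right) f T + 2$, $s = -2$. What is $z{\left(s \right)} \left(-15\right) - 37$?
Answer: $173$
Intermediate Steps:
$S{\left(f,T \right)} = 2 - f T^{2}$ ($S{\left(f,T \right)} = \left(0 - T\right) f T + 2 = - T f T + 2 = - f T^{2} + 2 = 2 - f T^{2}$)
$z{\left(K \right)} = 2 - 4 K^{2}$ ($z{\left(K \right)} = \left(K^{2} + K K\right) + \left(2 - 6 K^{2}\right) = \left(K^{2} + K^{2}\right) - \left(-2 + 6 K^{2}\right) = 2 K^{2} - \left(-2 + 6 K^{2}\right) = 2 - 4 K^{2}$)
$z{\left(s \right)} \left(-15\right) - 37 = \left(2 - 4 \left(-2\right)^{2}\right) \left(-15\right) - 37 = \left(2 - 16\right) \left(-15\right) - 37 = \left(-14\right) \left(-15\right) - 37 = 210 - 37 = 173$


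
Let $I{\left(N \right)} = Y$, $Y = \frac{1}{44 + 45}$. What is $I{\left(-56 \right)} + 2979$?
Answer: $\frac{265132}{89} \approx 2979.0$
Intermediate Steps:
$Y = \frac{1}{89} \approx 0.011236$
$I{\left(N \right)} = \frac{1}{89}$
$I{\left(-56 \right)} + 2979 = \frac{1}{89} + 2979 = \frac{265132}{89}$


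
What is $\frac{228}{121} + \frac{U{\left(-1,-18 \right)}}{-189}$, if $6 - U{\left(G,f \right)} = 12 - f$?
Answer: $\frac{15332}{7623} \approx 2.0113$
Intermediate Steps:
$U{\left(G,f \right)} = -6 + f$ ($U{\left(G,f \right)} = 6 - \left(12 - f\right) = 6 + \left(-12 + f\right) = -6 + f$)
$\frac{228}{121} + \frac{U{\left(-1,-18 \right)}}{-189} = \frac{228}{121} + \frac{-6 - 18}{-189} = 228 \cdot \frac{1}{121} - - \frac{8}{63} = \frac{228}{121} + \frac{8}{63} = \frac{15332}{7623}$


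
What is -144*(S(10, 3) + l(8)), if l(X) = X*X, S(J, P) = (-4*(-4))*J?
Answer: -32256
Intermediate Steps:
S(J, P) = 16*J
l(X) = X**2
-144*(S(10, 3) + l(8)) = -144*(16*10 + 8**2) = -144*(160 + 64) = -144*224 = -32256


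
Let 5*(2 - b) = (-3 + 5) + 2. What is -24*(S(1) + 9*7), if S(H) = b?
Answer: -7704/5 ≈ -1540.8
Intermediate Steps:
b = 6/5 (b = 2 - ((-3 + 5) + 2)/5 = 2 - (2 + 2)/5 = 2 - ⅕*4 = 2 - ⅘ = 6/5 ≈ 1.2000)
S(H) = 6/5
-24*(S(1) + 9*7) = -24*(6/5 + 9*7) = -24*(6/5 + 63) = -24*321/5 = -7704/5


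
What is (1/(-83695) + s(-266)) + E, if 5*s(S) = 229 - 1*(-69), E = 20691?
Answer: 1736721466/83695 ≈ 20751.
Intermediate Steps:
s(S) = 298/5 (s(S) = (229 - 1*(-69))/5 = (229 + 69)/5 = (⅕)*298 = 298/5)
(1/(-83695) + s(-266)) + E = (1/(-83695) + 298/5) + 20691 = (-1/83695 + 298/5) + 20691 = 4988221/83695 + 20691 = 1736721466/83695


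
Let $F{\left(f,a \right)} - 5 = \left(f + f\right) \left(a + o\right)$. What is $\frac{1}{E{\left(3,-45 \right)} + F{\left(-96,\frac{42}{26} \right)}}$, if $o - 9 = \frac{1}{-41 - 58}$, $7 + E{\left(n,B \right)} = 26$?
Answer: $- \frac{429}{863240} \approx -0.00049696$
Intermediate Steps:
$E{\left(n,B \right)} = 19$ ($E{\left(n,B \right)} = -7 + 26 = 19$)
$o = \frac{890}{99}$ ($o = 9 + \frac{1}{-41 - 58} = 9 + \frac{1}{-99} = 9 - \frac{1}{99} = \frac{890}{99} \approx 8.9899$)
$F{\left(f,a \right)} = 5 + 2 f \left(\frac{890}{99} + a\right)$ ($F{\left(f,a \right)} = 5 + \left(f + f\right) \left(a + \frac{890}{99}\right) = 5 + 2 f \left(\frac{890}{99} + a\right)$)
$\frac{1}{E{\left(3,-45 \right)} + F{\left(-96,\frac{42}{26} \right)}} = \frac{1}{19 + \left(5 + \frac{1780}{99} \left(-96\right) + 2 \cdot \frac{42}{26} \left(-96\right)\right)} = \frac{1}{19 + \left(5 - \frac{56960}{33} + 2 \cdot 42 \cdot \frac{1}{26} \left(-96\right)\right)} = \frac{1}{19 + \left(5 - \frac{56960}{33} + 2 \cdot \frac{21}{13} \left(-96\right)\right)} = \frac{1}{19 - \frac{871391}{429}} = \frac{1}{- \frac{863240}{429}} = - \frac{429}{863240}$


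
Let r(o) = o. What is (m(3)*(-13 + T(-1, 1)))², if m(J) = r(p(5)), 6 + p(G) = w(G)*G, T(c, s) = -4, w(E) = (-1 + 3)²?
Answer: 56644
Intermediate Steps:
w(E) = 4 (w(E) = 2² = 4)
p(G) = -6 + 4*G
m(J) = 14 (m(J) = -6 + 4*5 = -6 + 20 = 14)
(m(3)*(-13 + T(-1, 1)))² = (14*(-13 - 4))² = (14*(-17))² = (-238)² = 56644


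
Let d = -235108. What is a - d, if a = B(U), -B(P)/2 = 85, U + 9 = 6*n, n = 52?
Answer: 234938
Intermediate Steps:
U = 303 (U = -9 + 6*52 = -9 + 312 = 303)
B(P) = -170 (B(P) = -2*85 = -170)
a = -170
a - d = -170 - 1*(-235108) = -170 + 235108 = 234938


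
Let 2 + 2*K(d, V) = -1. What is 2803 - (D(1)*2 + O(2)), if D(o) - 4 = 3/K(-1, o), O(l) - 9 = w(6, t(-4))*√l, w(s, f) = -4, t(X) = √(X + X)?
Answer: 2790 + 4*√2 ≈ 2795.7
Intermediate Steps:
K(d, V) = -3/2 (K(d, V) = -1 + (½)*(-1) = -1 - ½ = -3/2)
t(X) = √2*√X (t(X) = √(2*X) = √2*√X)
O(l) = 9 - 4*√l
D(o) = 2 (D(o) = 4 + 3/(-3/2) = 4 + 3*(-⅔) = 4 - 2 = 2)
2803 - (D(1)*2 + O(2)) = 2803 - (2*2 + (9 - 4*√2)) = 2803 - (4 + (9 - 4*√2)) = 2803 - (13 - 4*√2) = 2803 + (-13 + 4*√2) = 2790 + 4*√2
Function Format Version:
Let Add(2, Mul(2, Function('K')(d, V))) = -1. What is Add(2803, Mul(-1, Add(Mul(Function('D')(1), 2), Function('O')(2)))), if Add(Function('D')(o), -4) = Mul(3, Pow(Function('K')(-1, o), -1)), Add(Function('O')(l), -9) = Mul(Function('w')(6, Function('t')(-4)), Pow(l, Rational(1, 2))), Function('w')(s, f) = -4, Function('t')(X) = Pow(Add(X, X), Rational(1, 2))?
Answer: Add(2790, Mul(4, Pow(2, Rational(1, 2)))) ≈ 2795.7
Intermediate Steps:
Function('K')(d, V) = Rational(-3, 2) (Function('K')(d, V) = Add(-1, Mul(Rational(1, 2), -1)) = Add(-1, Rational(-1, 2)) = Rational(-3, 2))
Function('t')(X) = Mul(Pow(2, Rational(1, 2)), Pow(X, Rational(1, 2))) (Function('t')(X) = Pow(Mul(2, X), Rational(1, 2)) = Mul(Pow(2, Rational(1, 2)), Pow(X, Rational(1, 2))))
Function('O')(l) = Add(9, Mul(-4, Pow(l, Rational(1, 2))))
Function('D')(o) = 2 (Function('D')(o) = Add(4, Mul(3, Pow(Rational(-3, 2), -1))) = Add(4, Mul(3, Rational(-2, 3))) = Add(4, -2) = 2)
Add(2803, Mul(-1, Add(Mul(Function('D')(1), 2), Function('O')(2)))) = Add(2803, Mul(-1, Add(Mul(2, 2), Add(9, Mul(-4, Pow(2, Rational(1, 2))))))) = Add(2803, Mul(-1, Add(4, Add(9, Mul(-4, Pow(2, Rational(1, 2))))))) = Add(2803, Mul(-1, Add(13, Mul(-4, Pow(2, Rational(1, 2)))))) = Add(2803, Add(-13, Mul(4, Pow(2, Rational(1, 2))))) = Add(2790, Mul(4, Pow(2, Rational(1, 2))))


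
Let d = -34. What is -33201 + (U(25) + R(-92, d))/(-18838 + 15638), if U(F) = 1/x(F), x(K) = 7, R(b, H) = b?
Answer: -743701757/22400 ≈ -33201.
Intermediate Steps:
U(F) = ⅐ (U(F) = 1/7 = ⅐)
-33201 + (U(25) + R(-92, d))/(-18838 + 15638) = -33201 + (⅐ - 92)/(-18838 + 15638) = -33201 - 643/7/(-3200) = -33201 - 643/7*(-1/3200) = -33201 + 643/22400 = -743701757/22400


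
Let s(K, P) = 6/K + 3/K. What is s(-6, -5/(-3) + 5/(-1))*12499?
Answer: -37497/2 ≈ -18749.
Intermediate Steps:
s(K, P) = 9/K
s(-6, -5/(-3) + 5/(-1))*12499 = (9/(-6))*12499 = (9*(-⅙))*12499 = -3/2*12499 = -37497/2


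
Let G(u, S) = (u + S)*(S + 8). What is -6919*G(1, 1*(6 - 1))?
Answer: -539682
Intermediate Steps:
G(u, S) = (8 + S)*(S + u) (G(u, S) = (S + u)*(8 + S) = (8 + S)*(S + u))
-6919*G(1, 1*(6 - 1)) = -6919*((1*(6 - 1))² + 8*(1*(6 - 1)) + 8*1 + (1*(6 - 1))*1) = -6919*((1*5)² + 8*(1*5) + 8 + (1*5)*1) = -6919*(5² + 8*5 + 8 + 5*1) = -6919*(25 + 40 + 8 + 5) = -6919*78 = -539682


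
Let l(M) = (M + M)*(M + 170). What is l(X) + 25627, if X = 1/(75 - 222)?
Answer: 553723865/21609 ≈ 25625.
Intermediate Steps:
X = -1/147 (X = 1/(-147) = -1/147 ≈ -0.0068027)
l(M) = 2*M*(170 + M) (l(M) = (2*M)*(170 + M) = 2*M*(170 + M))
l(X) + 25627 = 2*(-1/147)*(170 - 1/147) + 25627 = 2*(-1/147)*(24989/147) + 25627 = -49978/21609 + 25627 = 553723865/21609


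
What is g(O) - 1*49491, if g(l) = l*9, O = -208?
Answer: -51363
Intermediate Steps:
g(l) = 9*l
g(O) - 1*49491 = 9*(-208) - 1*49491 = -1872 - 49491 = -51363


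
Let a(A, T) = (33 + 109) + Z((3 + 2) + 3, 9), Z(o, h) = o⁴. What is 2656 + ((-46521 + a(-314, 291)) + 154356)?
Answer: 114729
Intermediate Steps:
a(A, T) = 4238 (a(A, T) = (33 + 109) + ((3 + 2) + 3)⁴ = 142 + (5 + 3)⁴ = 142 + 8⁴ = 142 + 4096 = 4238)
2656 + ((-46521 + a(-314, 291)) + 154356) = 2656 + ((-46521 + 4238) + 154356) = 2656 + (-42283 + 154356) = 2656 + 112073 = 114729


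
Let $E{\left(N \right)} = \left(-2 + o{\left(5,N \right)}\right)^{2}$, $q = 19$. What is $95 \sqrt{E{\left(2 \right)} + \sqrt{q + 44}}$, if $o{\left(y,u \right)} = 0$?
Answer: $95 \sqrt{4 + 3 \sqrt{7}} \approx 328.23$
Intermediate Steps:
$E{\left(N \right)} = 4$ ($E{\left(N \right)} = \left(-2 + 0\right)^{2} = \left(-2\right)^{2} = 4$)
$95 \sqrt{E{\left(2 \right)} + \sqrt{q + 44}} = 95 \sqrt{4 + \sqrt{19 + 44}} = 95 \sqrt{4 + \sqrt{63}} = 95 \sqrt{4 + 3 \sqrt{7}}$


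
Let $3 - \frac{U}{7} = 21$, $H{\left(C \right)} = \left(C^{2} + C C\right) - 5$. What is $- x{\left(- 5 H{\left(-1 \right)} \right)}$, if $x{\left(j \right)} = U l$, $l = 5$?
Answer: $630$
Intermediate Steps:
$H{\left(C \right)} = -5 + 2 C^{2}$ ($H{\left(C \right)} = \left(C^{2} + C^{2}\right) - 5 = 2 C^{2} - 5 = -5 + 2 C^{2}$)
$U = -126$ ($U = 21 - 147 = -126$)
$x{\left(j \right)} = -630$ ($x{\left(j \right)} = \left(-126\right) 5 = -630$)
$- x{\left(- 5 H{\left(-1 \right)} \right)} = \left(-1\right) \left(-630\right) = 630$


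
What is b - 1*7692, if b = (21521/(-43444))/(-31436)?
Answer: -10505007330607/1365705584 ≈ -7692.0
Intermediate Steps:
b = 21521/1365705584 (b = (21521*(-1/43444))*(-1/31436) = -21521/43444*(-1/31436) = 21521/1365705584 ≈ 1.5758e-5)
b - 1*7692 = 21521/1365705584 - 1*7692 = 21521/1365705584 - 7692 = -10505007330607/1365705584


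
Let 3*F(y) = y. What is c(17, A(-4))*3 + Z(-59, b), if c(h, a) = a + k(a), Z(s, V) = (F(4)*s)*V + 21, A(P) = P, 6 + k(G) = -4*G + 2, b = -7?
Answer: 1787/3 ≈ 595.67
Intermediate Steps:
F(y) = y/3
k(G) = -4 - 4*G (k(G) = -6 + (-4*G + 2) = -6 + (2 - 4*G) = -4 - 4*G)
Z(s, V) = 21 + 4*V*s/3 (Z(s, V) = (((1/3)*4)*s)*V + 21 = (4*s/3)*V + 21 = 4*V*s/3 + 21 = 21 + 4*V*s/3)
c(h, a) = -4 - 3*a (c(h, a) = a + (-4 - 4*a) = -4 - 3*a)
c(17, A(-4))*3 + Z(-59, b) = (-4 - 3*(-4))*3 + (21 + (4/3)*(-7)*(-59)) = (-4 + 12)*3 + (21 + 1652/3) = 8*3 + 1715/3 = 24 + 1715/3 = 1787/3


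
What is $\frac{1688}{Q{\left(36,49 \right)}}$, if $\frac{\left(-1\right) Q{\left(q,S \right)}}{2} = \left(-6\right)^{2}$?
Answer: $- \frac{211}{9} \approx -23.444$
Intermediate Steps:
$Q{\left(q,S \right)} = -72$ ($Q{\left(q,S \right)} = - 2 \left(-6\right)^{2} = \left(-2\right) 36 = -72$)
$\frac{1688}{Q{\left(36,49 \right)}} = \frac{1688}{-72} = 1688 \left(- \frac{1}{72}\right) = - \frac{211}{9}$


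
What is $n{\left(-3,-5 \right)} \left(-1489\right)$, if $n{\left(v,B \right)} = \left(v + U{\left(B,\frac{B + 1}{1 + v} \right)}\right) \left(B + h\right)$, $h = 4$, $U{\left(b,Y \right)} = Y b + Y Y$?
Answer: $-13401$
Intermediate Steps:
$U{\left(b,Y \right)} = Y^{2} + Y b$ ($U{\left(b,Y \right)} = Y b + Y^{2} = Y^{2} + Y b$)
$n{\left(v,B \right)} = \left(4 + B\right) \left(v + \frac{\left(1 + B\right) \left(B + \frac{1 + B}{1 + v}\right)}{1 + v}\right)$ ($n{\left(v,B \right)} = \left(v + \frac{B + 1}{1 + v} \left(\frac{B + 1}{1 + v} + B\right)\right) \left(B + 4\right) = \left(v + \frac{1 + B}{1 + v} \left(\frac{1 + B}{1 + v} + B\right)\right) \left(4 + B\right) = \left(v + \frac{1 + B}{1 + v} \left(B + \frac{1 + B}{1 + v}\right)\right) \left(4 + B\right) = \left(v + \frac{\left(1 + B\right) \left(B + \frac{1 + B}{1 + v}\right)}{1 + v}\right) \left(4 + B\right) = \left(4 + B\right) \left(v + \frac{\left(1 + B\right) \left(B + \frac{1 + B}{1 + v}\right)}{1 + v}\right)$)
$n{\left(-3,-5 \right)} \left(-1489\right) = \frac{4 \left(1 - 5\right) \left(1 - 5 - 5 \left(1 - 3\right)\right) - 5 \left(1 - 5\right) \left(1 - 5 - 5 \left(1 - 3\right)\right) - 3 \left(1 - 3\right)^{2} \left(4 - 5\right)}{\left(1 - 3\right)^{2}} \left(-1489\right) = \frac{4 \left(-4\right) \left(1 - 5 - -10\right) - - 20 \left(1 - 5 - -10\right) - 3 \left(-2\right)^{2} \left(-1\right)}{4} \left(-1489\right) = \frac{4 \left(-4\right) \left(1 - 5 + 10\right) - - 20 \left(1 - 5 + 10\right) - 12 \left(-1\right)}{4} \left(-1489\right) = \frac{4 \left(-4\right) 6 - \left(-20\right) 6 + 12}{4} \left(-1489\right) = \frac{-96 + 120 + 12}{4} \left(-1489\right) = \frac{1}{4} \cdot 36 \left(-1489\right) = 9 \left(-1489\right) = -13401$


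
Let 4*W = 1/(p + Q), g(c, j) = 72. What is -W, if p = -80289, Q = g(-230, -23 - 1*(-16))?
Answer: 1/320868 ≈ 3.1165e-6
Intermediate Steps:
Q = 72
W = -1/320868 (W = 1/(4*(-80289 + 72)) = (¼)/(-80217) = (¼)*(-1/80217) = -1/320868 ≈ -3.1165e-6)
-W = -1*(-1/320868) = 1/320868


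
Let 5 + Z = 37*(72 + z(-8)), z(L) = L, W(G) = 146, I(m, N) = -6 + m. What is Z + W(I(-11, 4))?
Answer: 2509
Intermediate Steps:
Z = 2363 (Z = -5 + 37*(72 - 8) = -5 + 37*64 = -5 + 2368 = 2363)
Z + W(I(-11, 4)) = 2363 + 146 = 2509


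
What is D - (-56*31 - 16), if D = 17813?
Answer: 19565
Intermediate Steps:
D - (-56*31 - 16) = 17813 - (-56*31 - 16) = 17813 - (-1736 - 16) = 17813 - 1*(-1752) = 17813 + 1752 = 19565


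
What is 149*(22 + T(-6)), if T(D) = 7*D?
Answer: -2980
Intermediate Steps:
149*(22 + T(-6)) = 149*(22 + 7*(-6)) = 149*(22 - 42) = 149*(-20) = -2980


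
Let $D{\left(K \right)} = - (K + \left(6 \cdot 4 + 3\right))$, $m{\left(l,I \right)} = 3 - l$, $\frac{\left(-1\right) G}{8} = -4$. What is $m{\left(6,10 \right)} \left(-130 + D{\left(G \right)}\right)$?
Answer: $567$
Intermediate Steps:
$G = 32$ ($G = \left(-8\right) \left(-4\right) = 32$)
$D{\left(K \right)} = -27 - K$ ($D{\left(K \right)} = - (K + \left(24 + 3\right)) = - (K + 27) = - (27 + K) = -27 - K$)
$m{\left(6,10 \right)} \left(-130 + D{\left(G \right)}\right) = \left(3 - 6\right) \left(-130 - 59\right) = - 3 \left(-130 - 59\right) = \left(-3\right) \left(-189\right) = 567$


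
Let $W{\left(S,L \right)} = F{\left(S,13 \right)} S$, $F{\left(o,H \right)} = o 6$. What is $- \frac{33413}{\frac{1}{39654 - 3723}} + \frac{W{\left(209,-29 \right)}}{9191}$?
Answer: $- \frac{11034369702987}{9191} \approx -1.2006 \cdot 10^{9}$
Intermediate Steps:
$F{\left(o,H \right)} = 6 o$
$W{\left(S,L \right)} = 6 S^{2}$ ($W{\left(S,L \right)} = 6 S S = 6 S^{2}$)
$- \frac{33413}{\frac{1}{39654 - 3723}} + \frac{W{\left(209,-29 \right)}}{9191} = - \frac{33413}{\frac{1}{39654 - 3723}} + \frac{6 \cdot 209^{2}}{9191} = - \frac{33413}{\frac{1}{35931}} + 6 \cdot 43681 \cdot \frac{1}{9191} = - 33413 \frac{1}{\frac{1}{35931}} + 262086 \cdot \frac{1}{9191} = \left(-33413\right) 35931 + \frac{262086}{9191} = -1200562503 + \frac{262086}{9191} = - \frac{11034369702987}{9191}$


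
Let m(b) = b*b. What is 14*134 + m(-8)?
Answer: 1940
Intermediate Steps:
m(b) = b²
14*134 + m(-8) = 14*134 + (-8)² = 1876 + 64 = 1940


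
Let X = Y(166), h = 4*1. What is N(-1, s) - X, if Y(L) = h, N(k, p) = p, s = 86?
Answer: 82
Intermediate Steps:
h = 4
Y(L) = 4
X = 4
N(-1, s) - X = 86 - 1*4 = 86 - 4 = 82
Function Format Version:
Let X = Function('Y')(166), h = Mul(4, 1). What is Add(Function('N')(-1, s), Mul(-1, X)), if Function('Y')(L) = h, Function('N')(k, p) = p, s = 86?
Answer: 82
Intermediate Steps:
h = 4
Function('Y')(L) = 4
X = 4
Add(Function('N')(-1, s), Mul(-1, X)) = Add(86, Mul(-1, 4)) = Add(86, -4) = 82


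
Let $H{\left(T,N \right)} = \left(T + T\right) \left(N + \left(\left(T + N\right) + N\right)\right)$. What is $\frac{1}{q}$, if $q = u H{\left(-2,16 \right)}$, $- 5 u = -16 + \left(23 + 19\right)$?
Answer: $\frac{5}{4784} \approx 0.0010452$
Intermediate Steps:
$H{\left(T,N \right)} = 2 T \left(T + 3 N\right)$ ($H{\left(T,N \right)} = 2 T \left(N + \left(\left(N + T\right) + N\right)\right) = 2 T \left(N + \left(T + 2 N\right)\right) = 2 T \left(T + 3 N\right)$)
$u = - \frac{26}{5}$ ($u = - \frac{-16 + \left(23 + 19\right)}{5} = - \frac{-16 + 42}{5} = \left(- \frac{1}{5}\right) 26 = - \frac{26}{5} \approx -5.2$)
$q = \frac{4784}{5}$ ($q = - \frac{26 \cdot 2 \left(-2\right) \left(-2 + 3 \cdot 16\right)}{5} = - \frac{26 \cdot 2 \left(-2\right) \left(-2 + 48\right)}{5} = - \frac{26 \cdot 2 \left(-2\right) 46}{5} = \left(- \frac{26}{5}\right) \left(-184\right) = \frac{4784}{5} \approx 956.8$)
$\frac{1}{q} = \frac{1}{\frac{4784}{5}} = \frac{5}{4784}$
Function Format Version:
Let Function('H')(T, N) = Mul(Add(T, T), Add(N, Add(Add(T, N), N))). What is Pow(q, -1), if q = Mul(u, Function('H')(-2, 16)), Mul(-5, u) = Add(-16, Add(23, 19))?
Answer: Rational(5, 4784) ≈ 0.0010452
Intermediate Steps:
Function('H')(T, N) = Mul(2, T, Add(T, Mul(3, N))) (Function('H')(T, N) = Mul(Mul(2, T), Add(N, Add(Add(N, T), N))) = Mul(Mul(2, T), Add(N, Add(T, Mul(2, N)))) = Mul(Mul(2, T), Add(T, Mul(3, N))) = Mul(2, T, Add(T, Mul(3, N))))
u = Rational(-26, 5) (u = Mul(Rational(-1, 5), Add(-16, Add(23, 19))) = Mul(Rational(-1, 5), Add(-16, 42)) = Mul(Rational(-1, 5), 26) = Rational(-26, 5) ≈ -5.2000)
q = Rational(4784, 5) (q = Mul(Rational(-26, 5), Mul(2, -2, Add(-2, Mul(3, 16)))) = Mul(Rational(-26, 5), Mul(2, -2, Add(-2, 48))) = Mul(Rational(-26, 5), Mul(2, -2, 46)) = Mul(Rational(-26, 5), -184) = Rational(4784, 5) ≈ 956.80)
Pow(q, -1) = Pow(Rational(4784, 5), -1) = Rational(5, 4784)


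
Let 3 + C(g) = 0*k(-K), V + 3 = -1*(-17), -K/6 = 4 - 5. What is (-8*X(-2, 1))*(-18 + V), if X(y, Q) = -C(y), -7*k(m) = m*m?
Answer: 96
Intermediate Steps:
K = 6 (K = -6*(4 - 5) = -6*(-1) = 6)
k(m) = -m²/7 (k(m) = -m*m/7 = -m²/7)
V = 14 (V = -3 - 1*(-17) = -3 + 17 = 14)
C(g) = -3 (C(g) = -3 + 0*(-(-1*6)²/7) = -3 + 0*(-⅐*(-6)²) = -3 + 0*(-⅐*36) = -3 + 0*(-36/7) = -3 + 0 = -3)
X(y, Q) = 3 (X(y, Q) = -1*(-3) = 3)
(-8*X(-2, 1))*(-18 + V) = (-8*3)*(-18 + 14) = -24*(-4) = 96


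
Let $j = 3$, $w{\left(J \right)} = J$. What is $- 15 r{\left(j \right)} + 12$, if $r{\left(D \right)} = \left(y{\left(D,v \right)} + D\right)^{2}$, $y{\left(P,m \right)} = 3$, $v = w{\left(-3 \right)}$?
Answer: $-528$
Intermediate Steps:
$v = -3$
$r{\left(D \right)} = \left(3 + D\right)^{2}$
$- 15 r{\left(j \right)} + 12 = - 15 \left(3 + 3\right)^{2} + 12 = - 15 \cdot 6^{2} + 12 = \left(-15\right) 36 + 12 = -540 + 12 = -528$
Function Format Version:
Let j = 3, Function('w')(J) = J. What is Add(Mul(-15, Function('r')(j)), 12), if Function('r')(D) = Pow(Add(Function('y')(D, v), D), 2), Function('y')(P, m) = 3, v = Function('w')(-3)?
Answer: -528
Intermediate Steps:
v = -3
Function('r')(D) = Pow(Add(3, D), 2)
Add(Mul(-15, Function('r')(j)), 12) = Add(Mul(-15, Pow(Add(3, 3), 2)), 12) = Add(Mul(-15, Pow(6, 2)), 12) = Add(Mul(-15, 36), 12) = Add(-540, 12) = -528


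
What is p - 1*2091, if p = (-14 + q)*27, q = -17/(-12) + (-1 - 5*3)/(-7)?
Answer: -66333/28 ≈ -2369.0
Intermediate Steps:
q = 311/84 (q = -17*(-1/12) + (-1 - 15)*(-⅐) = 17/12 - 16*(-⅐) = 17/12 + 16/7 = 311/84 ≈ 3.7024)
p = -7785/28 (p = (-14 + 311/84)*27 = -865/84*27 = -7785/28 ≈ -278.04)
p - 1*2091 = -7785/28 - 1*2091 = -7785/28 - 2091 = -66333/28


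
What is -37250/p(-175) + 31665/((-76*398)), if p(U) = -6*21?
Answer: 561374105/1905624 ≈ 294.59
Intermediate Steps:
p(U) = -126
-37250/p(-175) + 31665/((-76*398)) = -37250/(-126) + 31665/((-76*398)) = -37250*(-1/126) + 31665/(-30248) = 18625/63 + 31665*(-1/30248) = 18625/63 - 31665/30248 = 561374105/1905624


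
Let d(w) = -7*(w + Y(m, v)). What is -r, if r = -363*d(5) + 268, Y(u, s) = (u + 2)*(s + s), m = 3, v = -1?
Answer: 12437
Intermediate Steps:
Y(u, s) = 2*s*(2 + u) (Y(u, s) = (2 + u)*(2*s) = 2*s*(2 + u))
d(w) = 70 - 7*w (d(w) = -7*(w + 2*(-1)*(2 + 3)) = -7*(w + 2*(-1)*5) = -7*(w - 10) = -7*(-10 + w) = 70 - 7*w)
r = -12437 (r = -363*(70 - 7*5) + 268 = -363*(70 - 35) + 268 = -363*35 + 268 = -12705 + 268 = -12437)
-r = -1*(-12437) = 12437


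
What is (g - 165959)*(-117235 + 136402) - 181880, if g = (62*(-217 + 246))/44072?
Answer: -70099099744055/22036 ≈ -3.1811e+9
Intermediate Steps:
g = 899/22036 (g = (62*29)*(1/44072) = 1798*(1/44072) = 899/22036 ≈ 0.040797)
(g - 165959)*(-117235 + 136402) - 181880 = (899/22036 - 165959)*(-117235 + 136402) - 181880 = -3657071625/22036*19167 - 181880 = -70095091836375/22036 - 181880 = -70099099744055/22036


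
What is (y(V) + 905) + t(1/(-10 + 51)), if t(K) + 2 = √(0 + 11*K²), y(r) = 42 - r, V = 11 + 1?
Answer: 933 + √11/41 ≈ 933.08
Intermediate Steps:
V = 12
t(K) = -2 + √11*√(K²) (t(K) = -2 + √(0 + 11*K²) = -2 + √(11*K²) = -2 + √11*√(K²))
(y(V) + 905) + t(1/(-10 + 51)) = ((42 - 1*12) + 905) + (-2 + √11*√((1/(-10 + 51))²)) = ((42 - 12) + 905) + (-2 + √11*√((1/41)²)) = (30 + 905) + (-2 + √11*√((1/41)²)) = 935 + (-2 + √11*√(1/1681)) = 935 + (-2 + √11*(1/41)) = 935 + (-2 + √11/41) = 933 + √11/41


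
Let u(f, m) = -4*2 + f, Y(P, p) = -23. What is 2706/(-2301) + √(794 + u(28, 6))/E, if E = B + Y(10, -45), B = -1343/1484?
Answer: -902/767 - 1484*√814/35475 ≈ -2.3695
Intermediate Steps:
u(f, m) = -8 + f
B = -1343/1484 (B = -1343*1/1484 = -1343/1484 ≈ -0.90499)
E = -35475/1484 (E = -1343/1484 - 23 = -35475/1484 ≈ -23.905)
2706/(-2301) + √(794 + u(28, 6))/E = 2706/(-2301) + √(794 + (-8 + 28))/(-35475/1484) = 2706*(-1/2301) + √(794 + 20)*(-1484/35475) = -902/767 + √814*(-1484/35475) = -902/767 - 1484*√814/35475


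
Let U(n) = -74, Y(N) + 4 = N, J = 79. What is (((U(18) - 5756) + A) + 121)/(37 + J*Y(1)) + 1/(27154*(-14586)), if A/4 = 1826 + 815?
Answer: -96145566241/3960682440 ≈ -24.275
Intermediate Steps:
Y(N) = -4 + N
A = 10564 (A = 4*(1826 + 815) = 4*2641 = 10564)
(((U(18) - 5756) + A) + 121)/(37 + J*Y(1)) + 1/(27154*(-14586)) = (((-74 - 5756) + 10564) + 121)/(37 + 79*(-4 + 1)) + 1/(27154*(-14586)) = ((-5830 + 10564) + 121)/(37 + 79*(-3)) + (1/27154)*(-1/14586) = (4734 + 121)/(37 - 237) - 1/396068244 = 4855/(-200) - 1/396068244 = 4855*(-1/200) - 1/396068244 = -971/40 - 1/396068244 = -96145566241/3960682440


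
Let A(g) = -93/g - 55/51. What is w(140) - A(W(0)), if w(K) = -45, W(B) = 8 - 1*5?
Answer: -659/51 ≈ -12.922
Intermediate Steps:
W(B) = 3 (W(B) = 8 - 5 = 3)
A(g) = -55/51 - 93/g (A(g) = -93/g - 55*1/51 = -93/g - 55/51 = -55/51 - 93/g)
w(140) - A(W(0)) = -45 - (-55/51 - 93/3) = -45 - (-55/51 - 93*⅓) = -45 - (-55/51 - 31) = -45 - 1*(-1636/51) = -45 + 1636/51 = -659/51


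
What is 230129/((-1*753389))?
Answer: -13537/44317 ≈ -0.30546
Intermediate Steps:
230129/((-1*753389)) = 230129/(-753389) = 230129*(-1/753389) = -13537/44317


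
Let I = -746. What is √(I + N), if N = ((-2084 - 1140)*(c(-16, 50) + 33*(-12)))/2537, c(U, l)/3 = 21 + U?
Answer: I*√1685222546/2537 ≈ 16.181*I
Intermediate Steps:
c(U, l) = 63 + 3*U (c(U, l) = 3*(21 + U) = 63 + 3*U)
N = 1228344/2537 (N = ((-2084 - 1140)*((63 + 3*(-16)) + 33*(-12)))/2537 = -3224*((63 - 48) - 396)*(1/2537) = -3224*(15 - 396)*(1/2537) = -3224*(-381)*(1/2537) = 1228344*(1/2537) = 1228344/2537 ≈ 484.17)
√(I + N) = √(-746 + 1228344/2537) = √(-664258/2537) = I*√1685222546/2537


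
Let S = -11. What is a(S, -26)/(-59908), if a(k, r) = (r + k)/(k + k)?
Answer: -37/1317976 ≈ -2.8073e-5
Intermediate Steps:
a(k, r) = (k + r)/(2*k) (a(k, r) = (k + r)/((2*k)) = (k + r)*(1/(2*k)) = (k + r)/(2*k))
a(S, -26)/(-59908) = ((½)*(-11 - 26)/(-11))/(-59908) = ((½)*(-1/11)*(-37))*(-1/59908) = (37/22)*(-1/59908) = -37/1317976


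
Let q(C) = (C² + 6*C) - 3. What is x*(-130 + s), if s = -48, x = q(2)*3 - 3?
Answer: -6408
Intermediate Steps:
q(C) = -3 + C² + 6*C
x = 36 (x = (-3 + 2² + 6*2)*3 - 3 = (-3 + 4 + 12)*3 - 3 = 13*3 - 3 = 39 - 3 = 36)
x*(-130 + s) = 36*(-130 - 48) = 36*(-178) = -6408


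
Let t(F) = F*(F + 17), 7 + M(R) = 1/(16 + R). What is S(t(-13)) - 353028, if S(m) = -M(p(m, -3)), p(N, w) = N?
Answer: -12708755/36 ≈ -3.5302e+5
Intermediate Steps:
M(R) = -7 + 1/(16 + R)
t(F) = F*(17 + F)
S(m) = -(-111 - 7*m)/(16 + m)
S(t(-13)) - 353028 = (111 + 7*(-13*(17 - 13)))/(16 - 13*(17 - 13)) - 353028 = (111 + 7*(-13*4))/(16 - 13*4) - 353028 = (111 + 7*(-52))/(16 - 52) - 353028 = (111 - 364)/(-36) - 353028 = -1/36*(-253) - 353028 = 253/36 - 353028 = -12708755/36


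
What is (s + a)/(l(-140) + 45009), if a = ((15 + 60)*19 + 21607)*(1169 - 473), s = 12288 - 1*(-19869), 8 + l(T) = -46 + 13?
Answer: 16062429/44968 ≈ 357.20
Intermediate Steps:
l(T) = -41 (l(T) = -8 + (-46 + 13) = -8 - 33 = -41)
s = 32157 (s = 12288 + 19869 = 32157)
a = 16030272 (a = (75*19 + 21607)*696 = (1425 + 21607)*696 = 23032*696 = 16030272)
(s + a)/(l(-140) + 45009) = (32157 + 16030272)/(-41 + 45009) = 16062429/44968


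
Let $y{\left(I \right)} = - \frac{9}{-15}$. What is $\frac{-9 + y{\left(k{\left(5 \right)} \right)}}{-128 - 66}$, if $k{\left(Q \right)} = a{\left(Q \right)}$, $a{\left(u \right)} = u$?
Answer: $\frac{21}{485} \approx 0.043299$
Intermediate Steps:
$k{\left(Q \right)} = Q$
$y{\left(I \right)} = \frac{3}{5}$ ($y{\left(I \right)} = \left(-9\right) \left(- \frac{1}{15}\right) = \frac{3}{5}$)
$\frac{-9 + y{\left(k{\left(5 \right)} \right)}}{-128 - 66} = \frac{-9 + \frac{3}{5}}{-128 - 66} = - \frac{42}{5 \left(-194\right)} = \left(- \frac{42}{5}\right) \left(- \frac{1}{194}\right) = \frac{21}{485}$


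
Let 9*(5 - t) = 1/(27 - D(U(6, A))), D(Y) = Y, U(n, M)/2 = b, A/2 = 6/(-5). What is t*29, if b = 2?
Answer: 29986/207 ≈ 144.86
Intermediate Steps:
A = -12/5 (A = 2*(6/(-5)) = 2*(6*(-⅕)) = 2*(-6/5) = -12/5 ≈ -2.4000)
U(n, M) = 4 (U(n, M) = 2*2 = 4)
t = 1034/207 (t = 5 - 1/(9*(27 - 1*4)) = 5 - 1/(9*(27 - 4)) = 5 - ⅑/23 = 5 - ⅑*1/23 = 5 - 1/207 = 1034/207 ≈ 4.9952)
t*29 = (1034/207)*29 = 29986/207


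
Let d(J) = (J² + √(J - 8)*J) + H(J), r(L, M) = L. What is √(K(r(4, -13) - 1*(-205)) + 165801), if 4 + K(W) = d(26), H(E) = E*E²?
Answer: √(184049 + 78*√2) ≈ 429.14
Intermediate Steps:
H(E) = E³
d(J) = J² + J³ + J*√(-8 + J) (d(J) = (J² + √(J - 8)*J) + J³ = (J² + √(-8 + J)*J) + J³ = (J² + J*√(-8 + J)) + J³ = J² + J³ + J*√(-8 + J))
K(W) = 18248 + 78*√2 (K(W) = -4 + 26*(26 + 26² + √(-8 + 26)) = -4 + 26*(26 + 676 + √18) = -4 + 26*(26 + 676 + 3*√2) = -4 + 26*(702 + 3*√2) = -4 + (18252 + 78*√2) = 18248 + 78*√2)
√(K(r(4, -13) - 1*(-205)) + 165801) = √((18248 + 78*√2) + 165801) = √(184049 + 78*√2)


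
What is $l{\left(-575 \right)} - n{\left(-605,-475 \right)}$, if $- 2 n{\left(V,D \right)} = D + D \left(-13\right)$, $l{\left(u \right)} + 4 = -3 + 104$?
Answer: $2947$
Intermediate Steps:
$l{\left(u \right)} = 97$ ($l{\left(u \right)} = -4 + \left(-3 + 104\right) = -4 + 101 = 97$)
$n{\left(V,D \right)} = 6 D$ ($n{\left(V,D \right)} = - \frac{D + D \left(-13\right)}{2} = - \frac{D - 13 D}{2} = - \frac{\left(-12\right) D}{2} = 6 D$)
$l{\left(-575 \right)} - n{\left(-605,-475 \right)} = 97 - 6 \left(-475\right) = 97 - -2850 = 97 + 2850 = 2947$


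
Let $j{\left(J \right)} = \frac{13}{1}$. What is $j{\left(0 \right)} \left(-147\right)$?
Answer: $-1911$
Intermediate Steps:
$j{\left(J \right)} = 13$ ($j{\left(J \right)} = 13 \cdot 1 = 13$)
$j{\left(0 \right)} \left(-147\right) = 13 \left(-147\right) = -1911$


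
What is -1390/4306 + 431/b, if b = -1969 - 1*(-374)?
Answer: -2036468/3434035 ≈ -0.59303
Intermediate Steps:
b = -1595 (b = -1969 + 374 = -1595)
-1390/4306 + 431/b = -1390/4306 + 431/(-1595) = -1390*1/4306 + 431*(-1/1595) = -695/2153 - 431/1595 = -2036468/3434035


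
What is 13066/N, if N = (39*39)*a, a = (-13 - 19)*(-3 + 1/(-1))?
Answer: 6533/97344 ≈ 0.067112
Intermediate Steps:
a = 128 (a = -32*(-3 - 1) = -32*(-4) = 128)
N = 194688 (N = (39*39)*128 = 1521*128 = 194688)
13066/N = 13066/194688 = 13066*(1/194688) = 6533/97344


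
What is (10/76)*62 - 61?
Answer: -1004/19 ≈ -52.842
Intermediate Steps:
(10/76)*62 - 61 = (10*(1/76))*62 - 61 = (5/38)*62 - 61 = 155/19 - 61 = -1004/19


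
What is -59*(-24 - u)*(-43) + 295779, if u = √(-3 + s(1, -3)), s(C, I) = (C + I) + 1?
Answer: 234891 - 5074*I ≈ 2.3489e+5 - 5074.0*I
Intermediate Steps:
s(C, I) = 1 + C + I
u = 2*I (u = √(-3 + (1 + 1 - 3)) = √(-3 - 1) = √(-4) = 2*I ≈ 2.0*I)
-59*(-24 - u)*(-43) + 295779 = -59*(-24 - 2*I)*(-43) + 295779 = (1416 + 118*I)*(-43) + 295779 = (-60888 - 5074*I) + 295779 = 234891 - 5074*I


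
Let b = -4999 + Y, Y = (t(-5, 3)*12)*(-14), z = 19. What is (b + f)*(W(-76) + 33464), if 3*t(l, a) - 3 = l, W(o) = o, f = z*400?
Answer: 90581644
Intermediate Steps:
f = 7600 (f = 19*400 = 7600)
t(l, a) = 1 + l/3
Y = 112 (Y = ((1 + (⅓)*(-5))*12)*(-14) = ((1 - 5/3)*12)*(-14) = -⅔*12*(-14) = -8*(-14) = 112)
b = -4887 (b = -4999 + 112 = -4887)
(b + f)*(W(-76) + 33464) = (-4887 + 7600)*(-76 + 33464) = 2713*33388 = 90581644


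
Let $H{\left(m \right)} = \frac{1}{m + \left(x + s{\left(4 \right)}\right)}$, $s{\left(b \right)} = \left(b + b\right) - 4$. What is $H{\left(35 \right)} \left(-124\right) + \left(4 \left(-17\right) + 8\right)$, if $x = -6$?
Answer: $- \frac{2104}{33} \approx -63.758$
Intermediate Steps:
$s{\left(b \right)} = -4 + 2 b$ ($s{\left(b \right)} = 2 b - 4 = -4 + 2 b$)
$H{\left(m \right)} = \frac{1}{-2 + m}$ ($H{\left(m \right)} = \frac{1}{m + \left(-6 + \left(-4 + 2 \cdot 4\right)\right)} = \frac{1}{m + \left(-6 + \left(-4 + 8\right)\right)} = \frac{1}{m + \left(-6 + 4\right)} = \frac{1}{m - 2} = \frac{1}{-2 + m}$)
$H{\left(35 \right)} \left(-124\right) + \left(4 \left(-17\right) + 8\right) = \frac{1}{-2 + 35} \left(-124\right) + \left(4 \left(-17\right) + 8\right) = \frac{1}{33} \left(-124\right) + \left(-68 + 8\right) = \frac{1}{33} \left(-124\right) - 60 = - \frac{124}{33} - 60 = - \frac{2104}{33}$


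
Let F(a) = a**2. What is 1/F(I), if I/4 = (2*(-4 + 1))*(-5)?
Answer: 1/14400 ≈ 6.9444e-5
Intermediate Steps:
I = 120 (I = 4*((2*(-4 + 1))*(-5)) = 4*((2*(-3))*(-5)) = 4*(-6*(-5)) = 4*30 = 120)
1/F(I) = 1/(120**2) = 1/14400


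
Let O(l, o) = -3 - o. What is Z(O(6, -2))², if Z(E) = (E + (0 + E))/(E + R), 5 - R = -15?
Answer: 4/361 ≈ 0.011080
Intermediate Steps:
R = 20 (R = 5 - 1*(-15) = 5 + 15 = 20)
Z(E) = 2*E/(20 + E) (Z(E) = (E + (0 + E))/(E + 20) = (E + E)/(20 + E) = (2*E)/(20 + E) = 2*E/(20 + E))
Z(O(6, -2))² = (2*(-3 - 1*(-2))/(20 + (-3 - 1*(-2))))² = (2*(-3 + 2)/(20 + (-3 + 2)))² = (2*(-1)/(20 - 1))² = (2*(-1)/19)² = (2*(-1)*(1/19))² = (-2/19)² = 4/361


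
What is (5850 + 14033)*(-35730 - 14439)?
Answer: -997510227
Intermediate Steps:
(5850 + 14033)*(-35730 - 14439) = 19883*(-50169) = -997510227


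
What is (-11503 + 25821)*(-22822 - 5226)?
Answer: -401591264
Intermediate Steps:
(-11503 + 25821)*(-22822 - 5226) = 14318*(-28048) = -401591264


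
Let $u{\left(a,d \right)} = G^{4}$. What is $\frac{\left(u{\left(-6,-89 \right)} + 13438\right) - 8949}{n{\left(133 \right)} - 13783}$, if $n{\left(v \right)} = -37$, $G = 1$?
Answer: $- \frac{449}{1382} \approx -0.32489$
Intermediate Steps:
$u{\left(a,d \right)} = 1$ ($u{\left(a,d \right)} = 1^{4} = 1$)
$\frac{\left(u{\left(-6,-89 \right)} + 13438\right) - 8949}{n{\left(133 \right)} - 13783} = \frac{\left(1 + 13438\right) - 8949}{-37 - 13783} = \frac{13439 - 8949}{-13820} = 4490 \left(- \frac{1}{13820}\right) = - \frac{449}{1382}$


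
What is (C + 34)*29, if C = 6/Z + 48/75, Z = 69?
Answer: 579072/575 ≈ 1007.1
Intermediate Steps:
C = 418/575 (C = 6/69 + 48/75 = 6*(1/69) + 48*(1/75) = 2/23 + 16/25 = 418/575 ≈ 0.72696)
(C + 34)*29 = (418/575 + 34)*29 = (19968/575)*29 = 579072/575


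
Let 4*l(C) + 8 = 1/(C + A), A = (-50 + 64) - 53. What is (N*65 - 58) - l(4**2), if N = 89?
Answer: 527069/92 ≈ 5729.0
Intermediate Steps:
A = -39 (A = 14 - 53 = -39)
l(C) = -2 + 1/(4*(-39 + C)) (l(C) = -2 + 1/(4*(C - 39)) = -2 + 1/(4*(-39 + C)))
(N*65 - 58) - l(4**2) = (89*65 - 58) - (313 - 8*4**2)/(4*(-39 + 4**2)) = (5785 - 58) - (313 - 8*16)/(4*(-39 + 16)) = 5727 - (313 - 128)/(4*(-23)) = 5727 - (-1)*185/(4*23) = 5727 - 1*(-185/92) = 5727 + 185/92 = 527069/92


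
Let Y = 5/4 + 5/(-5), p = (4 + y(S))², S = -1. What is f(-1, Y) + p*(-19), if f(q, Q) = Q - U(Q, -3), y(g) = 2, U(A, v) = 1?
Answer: -2739/4 ≈ -684.75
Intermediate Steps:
p = 36 (p = (4 + 2)² = 6² = 36)
Y = ¼ (Y = 5*(¼) + 5*(-⅕) = 5/4 - 1 = ¼ ≈ 0.25000)
f(q, Q) = -1 + Q (f(q, Q) = Q - 1*1 = Q - 1 = -1 + Q)
f(-1, Y) + p*(-19) = (-1 + ¼) + 36*(-19) = -¾ - 684 = -2739/4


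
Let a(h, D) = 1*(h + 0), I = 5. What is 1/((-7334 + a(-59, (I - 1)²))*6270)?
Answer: -1/46354110 ≈ -2.1573e-8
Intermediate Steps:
a(h, D) = h (a(h, D) = 1*h = h)
1/((-7334 + a(-59, (I - 1)²))*6270) = 1/(-7334 - 59*6270) = (1/6270)/(-7393) = -1/7393*1/6270 = -1/46354110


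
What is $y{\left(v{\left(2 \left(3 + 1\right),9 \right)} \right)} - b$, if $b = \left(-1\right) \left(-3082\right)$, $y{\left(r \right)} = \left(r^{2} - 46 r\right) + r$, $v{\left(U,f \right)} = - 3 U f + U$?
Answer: $49542$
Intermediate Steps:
$v{\left(U,f \right)} = U - 3 U f$ ($v{\left(U,f \right)} = - 3 U f + U = U - 3 U f$)
$y{\left(r \right)} = r^{2} - 45 r$
$b = 3082$
$y{\left(v{\left(2 \left(3 + 1\right),9 \right)} \right)} - b = 2 \left(3 + 1\right) \left(1 - 27\right) \left(-45 + 2 \left(3 + 1\right) \left(1 - 27\right)\right) - 3082 = 2 \cdot 4 \left(1 - 27\right) \left(-45 + 2 \cdot 4 \left(1 - 27\right)\right) - 3082 = 8 \left(-26\right) \left(-45 + 8 \left(-26\right)\right) - 3082 = - 208 \left(-45 - 208\right) - 3082 = \left(-208\right) \left(-253\right) - 3082 = 52624 - 3082 = 49542$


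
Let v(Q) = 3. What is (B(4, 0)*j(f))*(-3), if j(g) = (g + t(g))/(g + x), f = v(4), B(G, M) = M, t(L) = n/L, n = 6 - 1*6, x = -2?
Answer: 0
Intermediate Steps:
n = 0 (n = 6 - 6 = 0)
t(L) = 0 (t(L) = 0/L = 0)
f = 3
j(g) = g/(-2 + g) (j(g) = (g + 0)/(g - 2) = g/(-2 + g))
(B(4, 0)*j(f))*(-3) = (0*(3/(-2 + 3)))*(-3) = (0*(3/1))*(-3) = (0*(3*1))*(-3) = (0*3)*(-3) = 0*(-3) = 0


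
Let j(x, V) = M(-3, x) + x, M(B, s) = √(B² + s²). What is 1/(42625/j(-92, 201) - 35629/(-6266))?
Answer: -13997355174166/6325923800684521 + 152143179500*√8473/6325923800684521 ≈ 1.1472e-6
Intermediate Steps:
j(x, V) = x + √(9 + x²) (j(x, V) = √((-3)² + x²) + x = √(9 + x²) + x = x + √(9 + x²))
1/(42625/j(-92, 201) - 35629/(-6266)) = 1/(42625/(-92 + √(9 + (-92)²)) - 35629/(-6266)) = 1/(42625/(-92 + √(9 + 8464)) - 35629*(-1/6266)) = 1/(42625/(-92 + √8473) + 35629/6266) = 1/(35629/6266 + 42625/(-92 + √8473))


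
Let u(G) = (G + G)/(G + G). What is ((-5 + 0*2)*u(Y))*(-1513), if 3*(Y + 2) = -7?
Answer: 7565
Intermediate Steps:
Y = -13/3 (Y = -2 + (1/3)*(-7) = -2 - 7/3 = -13/3 ≈ -4.3333)
u(G) = 1 (u(G) = (2*G)/((2*G)) = (2*G)*(1/(2*G)) = 1)
((-5 + 0*2)*u(Y))*(-1513) = ((-5 + 0*2)*1)*(-1513) = ((-5 + 0)*1)*(-1513) = -5*1*(-1513) = -5*(-1513) = 7565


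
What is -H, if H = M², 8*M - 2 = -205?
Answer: -41209/64 ≈ -643.89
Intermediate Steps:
M = -203/8 (M = ¼ + (⅛)*(-205) = ¼ - 205/8 = -203/8 ≈ -25.375)
H = 41209/64 (H = (-203/8)² = 41209/64 ≈ 643.89)
-H = -1*41209/64 = -41209/64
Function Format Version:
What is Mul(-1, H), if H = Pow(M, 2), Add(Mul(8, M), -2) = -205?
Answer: Rational(-41209, 64) ≈ -643.89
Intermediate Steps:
M = Rational(-203, 8) (M = Add(Rational(1, 4), Mul(Rational(1, 8), -205)) = Add(Rational(1, 4), Rational(-205, 8)) = Rational(-203, 8) ≈ -25.375)
H = Rational(41209, 64) (H = Pow(Rational(-203, 8), 2) = Rational(41209, 64) ≈ 643.89)
Mul(-1, H) = Mul(-1, Rational(41209, 64)) = Rational(-41209, 64)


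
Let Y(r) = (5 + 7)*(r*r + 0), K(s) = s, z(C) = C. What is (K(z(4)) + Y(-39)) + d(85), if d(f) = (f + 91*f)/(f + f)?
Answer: 18302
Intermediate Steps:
d(f) = 46 (d(f) = (92*f)/((2*f)) = (92*f)*(1/(2*f)) = 46)
Y(r) = 12*r² (Y(r) = 12*(r² + 0) = 12*r²)
(K(z(4)) + Y(-39)) + d(85) = (4 + 12*(-39)²) + 46 = (4 + 12*1521) + 46 = (4 + 18252) + 46 = 18256 + 46 = 18302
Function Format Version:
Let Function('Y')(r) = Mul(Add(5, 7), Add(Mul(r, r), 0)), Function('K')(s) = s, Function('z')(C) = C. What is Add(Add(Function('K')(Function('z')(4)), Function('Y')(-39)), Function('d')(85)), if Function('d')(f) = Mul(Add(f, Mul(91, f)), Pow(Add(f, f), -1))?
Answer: 18302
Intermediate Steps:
Function('d')(f) = 46 (Function('d')(f) = Mul(Mul(92, f), Pow(Mul(2, f), -1)) = Mul(Mul(92, f), Mul(Rational(1, 2), Pow(f, -1))) = 46)
Function('Y')(r) = Mul(12, Pow(r, 2)) (Function('Y')(r) = Mul(12, Add(Pow(r, 2), 0)) = Mul(12, Pow(r, 2)))
Add(Add(Function('K')(Function('z')(4)), Function('Y')(-39)), Function('d')(85)) = Add(Add(4, Mul(12, Pow(-39, 2))), 46) = Add(Add(4, Mul(12, 1521)), 46) = Add(Add(4, 18252), 46) = Add(18256, 46) = 18302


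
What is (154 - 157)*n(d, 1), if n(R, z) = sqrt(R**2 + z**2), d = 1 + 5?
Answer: -3*sqrt(37) ≈ -18.248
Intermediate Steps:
d = 6
(154 - 157)*n(d, 1) = (154 - 157)*sqrt(6**2 + 1**2) = -3*sqrt(36 + 1) = -3*sqrt(37)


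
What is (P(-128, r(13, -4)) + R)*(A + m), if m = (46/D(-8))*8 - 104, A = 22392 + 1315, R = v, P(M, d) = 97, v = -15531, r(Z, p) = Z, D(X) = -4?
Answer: -362868774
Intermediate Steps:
R = -15531
A = 23707
m = -196 (m = (46/(-4))*8 - 104 = (46*(-¼))*8 - 104 = -23/2*8 - 104 = -92 - 104 = -196)
(P(-128, r(13, -4)) + R)*(A + m) = (97 - 15531)*(23707 - 196) = -15434*23511 = -362868774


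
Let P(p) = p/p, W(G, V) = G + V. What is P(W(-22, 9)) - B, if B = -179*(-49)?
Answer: -8770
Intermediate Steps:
B = 8771
P(p) = 1
P(W(-22, 9)) - B = 1 - 1*8771 = 1 - 8771 = -8770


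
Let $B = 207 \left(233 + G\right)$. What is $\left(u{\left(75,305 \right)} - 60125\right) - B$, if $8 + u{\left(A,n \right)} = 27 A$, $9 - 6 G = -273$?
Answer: $-116068$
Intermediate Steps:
$G = 47$ ($G = \frac{3}{2} - - \frac{91}{2} = \frac{3}{2} + \frac{91}{2} = 47$)
$u{\left(A,n \right)} = -8 + 27 A$
$B = 57960$ ($B = 207 \left(233 + 47\right) = 207 \cdot 280 = 57960$)
$\left(u{\left(75,305 \right)} - 60125\right) - B = \left(\left(-8 + 27 \cdot 75\right) - 60125\right) - 57960 = \left(\left(-8 + 2025\right) - 60125\right) - 57960 = \left(2017 - 60125\right) - 57960 = -58108 - 57960 = -116068$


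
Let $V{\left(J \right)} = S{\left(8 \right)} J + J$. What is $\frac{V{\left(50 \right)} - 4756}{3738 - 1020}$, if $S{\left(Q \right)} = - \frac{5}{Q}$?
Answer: $- \frac{18949}{10872} \approx -1.7429$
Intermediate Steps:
$V{\left(J \right)} = \frac{3 J}{8}$ ($V{\left(J \right)} = - \frac{5}{8} J + J = \left(-5\right) \frac{1}{8} J + J = - \frac{5 J}{8} + J = \frac{3 J}{8}$)
$\frac{V{\left(50 \right)} - 4756}{3738 - 1020} = \frac{\frac{3}{8} \cdot 50 - 4756}{3738 - 1020} = \frac{\frac{75}{4} - 4756}{2718} = \left(- \frac{18949}{4}\right) \frac{1}{2718} = - \frac{18949}{10872}$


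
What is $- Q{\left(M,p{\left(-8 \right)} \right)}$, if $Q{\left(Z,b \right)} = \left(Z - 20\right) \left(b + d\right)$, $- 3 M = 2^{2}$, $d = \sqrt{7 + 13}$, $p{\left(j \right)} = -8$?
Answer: $- \frac{512}{3} + \frac{128 \sqrt{5}}{3} \approx -75.261$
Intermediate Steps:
$d = 2 \sqrt{5}$ ($d = \sqrt{20} = 2 \sqrt{5} \approx 4.4721$)
$M = - \frac{4}{3}$ ($M = - \frac{2^{2}}{3} = \left(- \frac{1}{3}\right) 4 = - \frac{4}{3} \approx -1.3333$)
$Q{\left(Z,b \right)} = \left(-20 + Z\right) \left(b + 2 \sqrt{5}\right)$ ($Q{\left(Z,b \right)} = \left(Z - 20\right) \left(b + 2 \sqrt{5}\right) = \left(-20 + Z\right) \left(b + 2 \sqrt{5}\right)$)
$- Q{\left(M,p{\left(-8 \right)} \right)} = - (- 40 \sqrt{5} - -160 - - \frac{32}{3} + 2 \left(- \frac{4}{3}\right) \sqrt{5}) = - (- 40 \sqrt{5} + 160 + \frac{32}{3} - \frac{8 \sqrt{5}}{3}) = - (\frac{512}{3} - \frac{128 \sqrt{5}}{3}) = - \frac{512}{3} + \frac{128 \sqrt{5}}{3}$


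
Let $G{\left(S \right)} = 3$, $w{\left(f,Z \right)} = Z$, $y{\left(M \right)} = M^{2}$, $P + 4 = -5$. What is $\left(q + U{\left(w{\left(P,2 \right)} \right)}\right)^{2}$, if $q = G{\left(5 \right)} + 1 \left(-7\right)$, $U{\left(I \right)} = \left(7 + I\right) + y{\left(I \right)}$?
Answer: $81$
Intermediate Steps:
$P = -9$ ($P = -4 - 5 = -9$)
$U{\left(I \right)} = 7 + I + I^{2}$ ($U{\left(I \right)} = \left(7 + I\right) + I^{2} = 7 + I + I^{2}$)
$q = -4$ ($q = 3 + 1 \left(-7\right) = 3 - 7 = -4$)
$\left(q + U{\left(w{\left(P,2 \right)} \right)}\right)^{2} = \left(-4 + \left(7 + 2 + 2^{2}\right)\right)^{2} = \left(-4 + \left(7 + 2 + 4\right)\right)^{2} = \left(-4 + 13\right)^{2} = 9^{2} = 81$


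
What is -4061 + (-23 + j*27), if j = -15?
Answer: -4489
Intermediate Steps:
-4061 + (-23 + j*27) = -4061 + (-23 - 15*27) = -4061 + (-23 - 405) = -4061 - 428 = -4489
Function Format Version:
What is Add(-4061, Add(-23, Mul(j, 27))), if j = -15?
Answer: -4489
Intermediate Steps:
Add(-4061, Add(-23, Mul(j, 27))) = Add(-4061, Add(-23, Mul(-15, 27))) = Add(-4061, Add(-23, -405)) = Add(-4061, -428) = -4489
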